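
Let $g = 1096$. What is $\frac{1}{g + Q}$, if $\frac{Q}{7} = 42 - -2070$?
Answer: $\frac{1}{15880} \approx 6.2972 \cdot 10^{-5}$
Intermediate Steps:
$Q = 14784$ ($Q = 7 \left(42 - -2070\right) = 7 \left(42 + 2070\right) = 7 \cdot 2112 = 14784$)
$\frac{1}{g + Q} = \frac{1}{1096 + 14784} = \frac{1}{15880}$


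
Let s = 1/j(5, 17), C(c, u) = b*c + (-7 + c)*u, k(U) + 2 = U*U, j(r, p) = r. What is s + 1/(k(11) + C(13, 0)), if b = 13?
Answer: 293/1440 ≈ 0.20347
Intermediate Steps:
k(U) = -2 + U**2 (k(U) = -2 + U*U = -2 + U**2)
C(c, u) = 13*c + u*(-7 + c) (C(c, u) = 13*c + (-7 + c)*u = 13*c + u*(-7 + c))
s = 1/5 ≈ 0.20000
s + 1/(k(11) + C(13, 0)) = 1/5 + 1/((-2 + 11**2) + (-7*0 + 13*13 + 13*0)) = 1/5 + 1/((-2 + 121) + (0 + 169 + 0)) = 1/5 + 1/(119 + 169) = 1/5 + 1/288 = 293/1440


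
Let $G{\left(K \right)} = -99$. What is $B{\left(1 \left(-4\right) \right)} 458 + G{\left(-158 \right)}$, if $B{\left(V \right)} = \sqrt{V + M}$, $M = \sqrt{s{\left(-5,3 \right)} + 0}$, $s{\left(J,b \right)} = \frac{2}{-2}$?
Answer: $-99 + 458 \sqrt{-4 + i} \approx 14.629 + 923.02 i$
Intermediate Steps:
$s{\left(J,b \right)} = -1$ ($s{\left(J,b \right)} = 2 \left(- \frac{1}{2}\right) = -1$)
$M = i$ ($M = \sqrt{-1 + 0} = \sqrt{-1} = i \approx 1.0 i$)
$B{\left(V \right)} = \sqrt{i + V}$ ($B{\left(V \right)} = \sqrt{V + i} = \sqrt{i + V}$)
$B{\left(1 \left(-4\right) \right)} 458 + G{\left(-158 \right)} = \sqrt{i + 1 \left(-4\right)} 458 - 99 = \sqrt{i - 4} \cdot 458 - 99 = \sqrt{-4 + i} 458 - 99 = 458 \sqrt{-4 + i} - 99 = -99 + 458 \sqrt{-4 + i}$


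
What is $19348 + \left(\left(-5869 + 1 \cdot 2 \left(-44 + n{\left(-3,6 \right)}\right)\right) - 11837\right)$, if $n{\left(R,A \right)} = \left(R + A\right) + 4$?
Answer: $1568$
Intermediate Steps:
$n{\left(R,A \right)} = 4 + A + R$ ($n{\left(R,A \right)} = \left(A + R\right) + 4 = 4 + A + R$)
$19348 + \left(\left(-5869 + 1 \cdot 2 \left(-44 + n{\left(-3,6 \right)}\right)\right) - 11837\right) = 19348 - \left(17706 - 1 \cdot 2 \left(-44 + \left(4 + 6 - 3\right)\right)\right) = 19348 - \left(17706 - 2 \left(-44 + 7\right)\right) = 19348 + \left(\left(-5869 + 2 \left(-37\right)\right) - 11837\right) = 19348 - 17780 = 1568$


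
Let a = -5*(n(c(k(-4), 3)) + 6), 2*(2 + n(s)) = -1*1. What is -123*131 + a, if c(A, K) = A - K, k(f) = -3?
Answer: -32261/2 ≈ -16131.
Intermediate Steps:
n(s) = -5/2 (n(s) = -2 + (-1*1)/2 = -2 + (½)*(-1) = -2 - ½ = -5/2)
a = -35/2 (a = -5*(-5/2 + 6) = -5*7/2 = -35/2 ≈ -17.500)
-123*131 + a = -123*131 - 35/2 = -16113 - 35/2 = -32261/2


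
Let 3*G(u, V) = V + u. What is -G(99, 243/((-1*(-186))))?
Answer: -2073/62 ≈ -33.435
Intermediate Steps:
G(u, V) = V/3 + u/3 (G(u, V) = (V + u)/3 = V/3 + u/3)
-G(99, 243/((-1*(-186)))) = -((243/((-1*(-186))))/3 + (⅓)*99) = -((243/186)/3 + 33) = -((243*(1/186))/3 + 33) = -((⅓)*(81/62) + 33) = -(27/62 + 33) = -1*2073/62 = -2073/62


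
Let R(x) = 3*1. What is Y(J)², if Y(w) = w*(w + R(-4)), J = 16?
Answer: 92416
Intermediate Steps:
R(x) = 3
Y(w) = w*(3 + w) (Y(w) = w*(w + 3) = w*(3 + w))
Y(J)² = (16*(3 + 16))² = (16*19)² = 304² = 92416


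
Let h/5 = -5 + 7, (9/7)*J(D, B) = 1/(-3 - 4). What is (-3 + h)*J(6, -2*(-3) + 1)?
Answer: -7/9 ≈ -0.77778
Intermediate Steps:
J(D, B) = -⅑ (J(D, B) = 7/(9*(-3 - 4)) = (7/9)/(-7) = (7/9)*(-⅐) = -⅑)
h = 10 (h = 5*(-5 + 7) = 5*2 = 10)
(-3 + h)*J(6, -2*(-3) + 1) = (-3 + 10)*(-⅑) = 7*(-⅑) = -7/9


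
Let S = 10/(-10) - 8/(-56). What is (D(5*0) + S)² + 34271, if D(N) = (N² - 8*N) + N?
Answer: 1679315/49 ≈ 34272.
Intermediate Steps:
S = -6/7 (S = 10*(-⅒) - 8*(-1/56) = -1 + ⅐ = -6/7 ≈ -0.85714)
D(N) = N² - 7*N
(D(5*0) + S)² + 34271 = ((5*0)*(-7 + 5*0) - 6/7)² + 34271 = (0*(-7 + 0) - 6/7)² + 34271 = (0*(-7) - 6/7)² + 34271 = (0 - 6/7)² + 34271 = (-6/7)² + 34271 = 36/49 + 34271 = 1679315/49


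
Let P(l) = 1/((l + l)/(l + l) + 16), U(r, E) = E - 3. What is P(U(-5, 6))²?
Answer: 1/289 ≈ 0.0034602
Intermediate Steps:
U(r, E) = -3 + E
P(l) = 1/17 (P(l) = 1/((2*l)/((2*l)) + 16) = 1/((2*l)*(1/(2*l)) + 16) = 1/(1 + 16) = 1/17)
P(U(-5, 6))² = (1/17)² = 1/289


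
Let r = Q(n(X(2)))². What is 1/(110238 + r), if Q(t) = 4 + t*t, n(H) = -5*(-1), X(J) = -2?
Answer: 1/111079 ≈ 9.0026e-6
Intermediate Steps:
n(H) = 5
Q(t) = 4 + t²
r = 841 (r = (4 + 5²)² = (4 + 25)² = 29² = 841)
1/(110238 + r) = 1/(110238 + 841) = 1/111079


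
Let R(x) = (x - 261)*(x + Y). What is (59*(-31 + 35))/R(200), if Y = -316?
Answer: 59/1769 ≈ 0.033352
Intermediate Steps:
R(x) = (-316 + x)*(-261 + x) (R(x) = (x - 261)*(x - 316) = (-261 + x)*(-316 + x) = (-316 + x)*(-261 + x))
(59*(-31 + 35))/R(200) = (59*(-31 + 35))/(82476 + 200**2 - 577*200) = (59*4)/(82476 + 40000 - 115400) = 236/7076 = 236*(1/7076) = 59/1769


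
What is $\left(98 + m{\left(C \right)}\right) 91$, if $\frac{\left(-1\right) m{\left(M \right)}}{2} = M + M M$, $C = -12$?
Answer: $-15106$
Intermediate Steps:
$m{\left(M \right)} = - 2 M - 2 M^{2}$ ($m{\left(M \right)} = - 2 \left(M + M M\right) = - 2 \left(M + M^{2}\right) = - 2 M - 2 M^{2}$)
$\left(98 + m{\left(C \right)}\right) 91 = \left(98 - - 24 \left(1 - 12\right)\right) 91 = \left(98 - \left(-24\right) \left(-11\right)\right) 91 = \left(98 - 264\right) 91 = \left(-166\right) 91 = -15106$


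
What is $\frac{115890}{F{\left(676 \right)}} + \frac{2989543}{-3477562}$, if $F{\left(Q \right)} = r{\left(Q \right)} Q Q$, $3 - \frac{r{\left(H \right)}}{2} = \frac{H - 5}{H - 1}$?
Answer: $- \frac{856874421226961}{1075862926190624} \approx -0.79645$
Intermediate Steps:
$r{\left(H \right)} = 6 - \frac{2 \left(-5 + H\right)}{-1 + H}$ ($r{\left(H \right)} = 6 - 2 \frac{H - 5}{H - 1} = 6 - 2 \frac{-5 + H}{-1 + H} = 6 - \frac{2 \left(-5 + H\right)}{-1 + H}$)
$F{\left(Q \right)} = \frac{4 Q^{2} \left(1 + Q\right)}{-1 + Q}$ ($F{\left(Q \right)} = \frac{4 \left(1 + Q\right)}{-1 + Q} Q Q = \frac{4 Q \left(1 + Q\right)}{-1 + Q} Q = \frac{4 Q^{2} \left(1 + Q\right)}{-1 + Q}$)
$\frac{115890}{F{\left(676 \right)}} + \frac{2989543}{-3477562} = \frac{115890}{4 \cdot 676^{2} \frac{1}{-1 + 676} \left(1 + 676\right)} + \frac{2989543}{-3477562} = \frac{115890}{4 \cdot 456976 \cdot \frac{1}{675} \cdot 677} + 2989543 \left(- \frac{1}{3477562}\right) = \frac{115890}{4 \cdot 456976 \cdot \frac{1}{675} \cdot 677} - \frac{2989543}{3477562} = \frac{115890}{\frac{1237491008}{675}} - \frac{2989543}{3477562} = 115890 \cdot \frac{675}{1237491008} - \frac{2989543}{3477562} = \frac{39112875}{618745504} - \frac{2989543}{3477562} = - \frac{856874421226961}{1075862926190624}$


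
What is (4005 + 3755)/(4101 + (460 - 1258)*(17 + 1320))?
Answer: -1552/212565 ≈ -0.0073013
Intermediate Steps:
(4005 + 3755)/(4101 + (460 - 1258)*(17 + 1320)) = 7760/(4101 - 798*1337) = 7760/(4101 - 1066926) = 7760/(-1062825) = 7760*(-1/1062825) = -1552/212565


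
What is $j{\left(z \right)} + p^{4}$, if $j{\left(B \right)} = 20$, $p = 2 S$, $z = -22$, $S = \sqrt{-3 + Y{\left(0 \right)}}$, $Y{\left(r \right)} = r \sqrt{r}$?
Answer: $164$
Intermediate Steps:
$Y{\left(r \right)} = r^{\frac{3}{2}}$
$S = i \sqrt{3}$ ($S = \sqrt{-3 + 0^{\frac{3}{2}}} = \sqrt{-3 + 0} = \sqrt{-3} = i \sqrt{3} \approx 1.732 i$)
$p = 2 i \sqrt{3} \approx 3.4641 i$
$j{\left(z \right)} + p^{4} = 20 + \left(2 i \sqrt{3}\right)^{4} = 20 + 144 = 164$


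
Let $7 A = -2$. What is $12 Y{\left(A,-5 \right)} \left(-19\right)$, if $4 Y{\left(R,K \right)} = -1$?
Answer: $57$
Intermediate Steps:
$A = - \frac{2}{7}$ ($A = \frac{1}{7} \left(-2\right) = - \frac{2}{7} \approx -0.28571$)
$Y{\left(R,K \right)} = - \frac{1}{4}$ ($Y{\left(R,K \right)} = \frac{1}{4} \left(-1\right) = - \frac{1}{4}$)
$12 Y{\left(A,-5 \right)} \left(-19\right) = 12 \left(- \frac{1}{4}\right) \left(-19\right) = \left(-3\right) \left(-19\right) = 57$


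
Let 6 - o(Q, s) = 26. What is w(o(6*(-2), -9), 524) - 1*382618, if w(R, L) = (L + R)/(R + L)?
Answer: -382617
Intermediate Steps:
o(Q, s) = -20 (o(Q, s) = 6 - 1*26 = 6 - 26 = -20)
w(R, L) = 1 (w(R, L) = (L + R)/(L + R) = 1)
w(o(6*(-2), -9), 524) - 1*382618 = 1 - 1*382618 = 1 - 382618 = -382617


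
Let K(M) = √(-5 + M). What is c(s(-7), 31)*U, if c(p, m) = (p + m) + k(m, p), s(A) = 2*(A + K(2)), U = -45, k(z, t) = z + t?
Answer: -1530 - 180*I*√3 ≈ -1530.0 - 311.77*I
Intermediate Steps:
k(z, t) = t + z
s(A) = 2*A + 2*I*√3 (s(A) = 2*(A + √(-5 + 2)) = 2*(A + √(-3)) = 2*(A + I*√3) = 2*A + 2*I*√3)
c(p, m) = 2*m + 2*p (c(p, m) = (p + m) + (p + m) = (m + p) + (m + p) = 2*m + 2*p)
c(s(-7), 31)*U = (2*31 + 2*(2*(-7) + 2*I*√3))*(-45) = (62 + 2*(-14 + 2*I*√3))*(-45) = (62 + (-28 + 4*I*√3))*(-45) = (34 + 4*I*√3)*(-45) = -1530 - 180*I*√3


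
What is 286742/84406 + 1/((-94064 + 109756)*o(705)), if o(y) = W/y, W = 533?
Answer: 1199161284271/352978970708 ≈ 3.3973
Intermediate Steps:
o(y) = 533/y
286742/84406 + 1/((-94064 + 109756)*o(705)) = 286742/84406 + 1/((-94064 + 109756)*((533/705))) = 286742*(1/84406) + 1/(15692*((533*(1/705)))) = 143371/42203 + 1/(15692*(533/705)) = 143371/42203 + (1/15692)*(705/533) = 143371/42203 + 705/8363836 = 1199161284271/352978970708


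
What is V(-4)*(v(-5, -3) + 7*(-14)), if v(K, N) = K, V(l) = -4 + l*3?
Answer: 1648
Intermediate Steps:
V(l) = -4 + 3*l
V(-4)*(v(-5, -3) + 7*(-14)) = (-4 + 3*(-4))*(-5 + 7*(-14)) = (-4 - 12)*(-5 - 98) = -16*(-103) = 1648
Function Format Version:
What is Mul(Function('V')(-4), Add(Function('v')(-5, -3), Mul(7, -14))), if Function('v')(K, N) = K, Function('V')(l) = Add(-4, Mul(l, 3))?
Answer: 1648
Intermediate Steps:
Function('V')(l) = Add(-4, Mul(3, l))
Mul(Function('V')(-4), Add(Function('v')(-5, -3), Mul(7, -14))) = Mul(Add(-4, Mul(3, -4)), Add(-5, Mul(7, -14))) = Mul(Add(-4, -12), Add(-5, -98)) = Mul(-16, -103) = 1648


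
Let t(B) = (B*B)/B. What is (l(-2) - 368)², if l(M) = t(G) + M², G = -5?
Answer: 136161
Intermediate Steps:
t(B) = B (t(B) = B²/B = B)
l(M) = -5 + M²
(l(-2) - 368)² = ((-5 + (-2)²) - 368)² = ((-5 + 4) - 368)² = (-1 - 368)² = (-369)² = 136161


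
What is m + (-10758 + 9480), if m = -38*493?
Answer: -20012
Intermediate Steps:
m = -18734
m + (-10758 + 9480) = -18734 + (-10758 + 9480) = -18734 - 1278 = -20012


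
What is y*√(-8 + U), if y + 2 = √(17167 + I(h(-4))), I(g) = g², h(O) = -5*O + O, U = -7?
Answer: I*√15*(-2 + √17423) ≈ 503.47*I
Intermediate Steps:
h(O) = -4*O
y = -2 + √17423 (y = -2 + √(17167 + (-4*(-4))²) = -2 + √(17167 + 16²) = -2 + √(17167 + 256) = -2 + √17423 ≈ 130.00)
y*√(-8 + U) = (-2 + √17423)*√(-8 - 7) = (-2 + √17423)*√(-15) = (-2 + √17423)*(I*√15) = I*√15*(-2 + √17423)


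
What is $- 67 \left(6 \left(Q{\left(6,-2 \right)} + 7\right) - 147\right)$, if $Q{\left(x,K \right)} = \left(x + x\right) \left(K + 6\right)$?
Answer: $-12261$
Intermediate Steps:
$Q{\left(x,K \right)} = 2 x \left(6 + K\right)$
$- 67 \left(6 \left(Q{\left(6,-2 \right)} + 7\right) - 147\right) = - 67 \left(6 \left(2 \cdot 6 \left(6 - 2\right) + 7\right) - 147\right) = - 67 \left(6 \left(2 \cdot 6 \cdot 4 + 7\right) - 147\right) = - 67 \left(6 \left(48 + 7\right) - 147\right) = - 67 \left(6 \cdot 55 - 147\right) = - 67 \left(330 - 147\right) = \left(-67\right) 183 = -12261$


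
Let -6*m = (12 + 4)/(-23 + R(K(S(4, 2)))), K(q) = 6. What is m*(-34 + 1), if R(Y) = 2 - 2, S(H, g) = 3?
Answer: -88/23 ≈ -3.8261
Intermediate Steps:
R(Y) = 0
m = 8/69 (m = -(12 + 4)/(6*(-23 + 0)) = -8/(3*(-23)) = -8*(-1)/(3*23) = -⅙*(-16/23) = 8/69 ≈ 0.11594)
m*(-34 + 1) = 8*(-34 + 1)/69 = (8/69)*(-33) = -88/23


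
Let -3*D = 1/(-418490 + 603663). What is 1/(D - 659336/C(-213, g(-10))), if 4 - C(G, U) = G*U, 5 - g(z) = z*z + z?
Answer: 437193453/15924941621 ≈ 0.027453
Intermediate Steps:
D = -1/555519 (D = -1/(3*(-418490 + 603663)) = -⅓/185173 = -⅓*1/185173 = -1/555519 ≈ -1.8001e-6)
g(z) = 5 - z - z² (g(z) = 5 - (z*z + z) = 5 - (z² + z) = 5 - (z + z²) = 5 + (-z - z²) = 5 - z - z²)
C(G, U) = 4 - G*U
1/(D - 659336/C(-213, g(-10))) = 1/(-1/555519 - 659336/(4 - 1*(-213)*(5 - 1*(-10) - 1*(-10)²))) = 1/(-1/555519 - 659336/(4 - 1*(-213)*(5 + 10 - 1*100))) = 1/(-1/555519 - 659336/(4 - 1*(-213)*(5 + 10 - 100))) = 1/(-1/555519 - 659336/(4 - 1*(-213)*(-85))) = 1/(-1/555519 - 659336/(4 - 18105)) = 1/(-1/555519 - 659336/(-18101)) = 1/(-1/555519 - 659336*(-1/18101)) = 1/(-1/555519 + 659336/18101) = 1/(15924941621/437193453) = 437193453/15924941621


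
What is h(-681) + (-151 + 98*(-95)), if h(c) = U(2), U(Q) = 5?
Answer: -9456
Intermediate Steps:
h(c) = 5
h(-681) + (-151 + 98*(-95)) = 5 + (-151 + 98*(-95)) = 5 + (-151 - 9310) = 5 - 9461 = -9456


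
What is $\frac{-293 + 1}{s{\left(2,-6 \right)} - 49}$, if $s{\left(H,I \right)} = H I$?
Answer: $\frac{292}{61} \approx 4.7869$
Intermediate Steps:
$\frac{-293 + 1}{s{\left(2,-6 \right)} - 49} = \frac{-293 + 1}{2 \left(-6\right) - 49} = - \frac{292}{-12 - 49} = - \frac{292}{-61} = \left(-292\right) \left(- \frac{1}{61}\right) = \frac{292}{61}$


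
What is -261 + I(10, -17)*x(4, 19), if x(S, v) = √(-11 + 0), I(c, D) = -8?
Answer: -261 - 8*I*√11 ≈ -261.0 - 26.533*I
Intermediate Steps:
x(S, v) = I*√11 (x(S, v) = √(-11) = I*√11)
-261 + I(10, -17)*x(4, 19) = -261 - 8*I*√11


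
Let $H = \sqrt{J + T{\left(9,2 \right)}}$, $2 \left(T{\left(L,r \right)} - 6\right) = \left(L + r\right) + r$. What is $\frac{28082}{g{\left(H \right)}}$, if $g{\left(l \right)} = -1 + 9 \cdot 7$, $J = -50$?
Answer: $\frac{14041}{31} \approx 452.94$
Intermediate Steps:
$T{\left(L,r \right)} = 6 + r + \frac{L}{2}$ ($T{\left(L,r \right)} = 6 + \frac{\left(L + r\right) + r}{2} = 6 + \frac{L + 2 r}{2} = 6 + \left(r + \frac{L}{2}\right) = 6 + r + \frac{L}{2}$)
$H = \frac{5 i \sqrt{6}}{2}$ ($H = \sqrt{-50 + \left(6 + 2 + \frac{1}{2} \cdot 9\right)} = \sqrt{-50 + \left(6 + 2 + \frac{9}{2}\right)} = \sqrt{-50 + \frac{25}{2}} = \sqrt{- \frac{75}{2}} = \frac{5 i \sqrt{6}}{2} \approx 6.1237 i$)
$g{\left(l \right)} = 62$ ($g{\left(l \right)} = -1 + 63 = 62$)
$\frac{28082}{g{\left(H \right)}} = \frac{28082}{62} = 28082 \cdot \frac{1}{62} = \frac{14041}{31}$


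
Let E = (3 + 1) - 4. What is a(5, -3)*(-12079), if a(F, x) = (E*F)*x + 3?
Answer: -36237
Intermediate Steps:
E = 0 (E = 4 - 4 = 0)
a(F, x) = 3 (a(F, x) = (0*F)*x + 3 = 0*x + 3 = 0 + 3 = 3)
a(5, -3)*(-12079) = 3*(-12079) = -36237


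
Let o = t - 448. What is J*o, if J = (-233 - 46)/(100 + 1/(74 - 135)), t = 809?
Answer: -107787/107 ≈ -1007.4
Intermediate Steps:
J = -5673/2033 (J = -279/(100 + 1/(-61)) = -279/(100 - 1/61) = -279/6099/61 = -279*61/6099 = -5673/2033 ≈ -2.7905)
o = 361 (o = 809 - 448 = 361)
J*o = -5673/2033*361 = -107787/107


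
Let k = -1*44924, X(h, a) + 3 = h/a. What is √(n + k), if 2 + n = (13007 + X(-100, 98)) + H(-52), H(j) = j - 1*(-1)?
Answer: I*√1566727/7 ≈ 178.81*I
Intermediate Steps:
X(h, a) = -3 + h/a
H(j) = 1 + j (H(j) = j + 1 = 1 + j)
n = 634549/49 (n = -2 + ((13007 + (-3 - 100/98)) + (1 - 52)) = -2 + ((13007 + (-3 - 100*1/98)) - 51) = -2 + ((13007 + (-3 - 50/49)) - 51) = -2 + ((13007 - 197/49) - 51) = -2 + (637146/49 - 51) = -2 + 634647/49 = 634549/49 ≈ 12950.)
k = -44924
√(n + k) = √(634549/49 - 44924) = √(-1566727/49) = I*√1566727/7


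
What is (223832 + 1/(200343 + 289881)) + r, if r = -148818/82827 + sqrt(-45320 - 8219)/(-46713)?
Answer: 1009817006432659/4511531472 - I*sqrt(53539)/46713 ≈ 2.2383e+5 - 0.0049533*I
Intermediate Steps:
r = -49606/27609 - I*sqrt(53539)/46713 (r = -148818*1/82827 + sqrt(-53539)*(-1/46713) = -49606/27609 + (I*sqrt(53539))*(-1/46713) = -49606/27609 - I*sqrt(53539)/46713 ≈ -1.7967 - 0.0049533*I)
(223832 + 1/(200343 + 289881)) + r = (223832 + 1/(200343 + 289881)) + (-49606/27609 - I*sqrt(53539)/46713) = (223832 + 1/490224) + (-49606/27609 - I*sqrt(53539)/46713) = 109727818369/490224 + (-49606/27609 - I*sqrt(53539)/46713) = 1009817006432659/4511531472 - I*sqrt(53539)/46713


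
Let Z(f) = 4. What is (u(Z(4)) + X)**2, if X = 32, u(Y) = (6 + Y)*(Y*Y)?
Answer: 36864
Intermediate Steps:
u(Y) = Y**2*(6 + Y) (u(Y) = (6 + Y)*Y**2 = Y**2*(6 + Y))
(u(Z(4)) + X)**2 = (4**2*(6 + 4) + 32)**2 = (16*10 + 32)**2 = (160 + 32)**2 = 192**2 = 36864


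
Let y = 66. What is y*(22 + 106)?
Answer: 8448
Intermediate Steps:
y*(22 + 106) = 66*(22 + 106) = 66*128 = 8448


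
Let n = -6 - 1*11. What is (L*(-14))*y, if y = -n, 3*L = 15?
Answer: -1190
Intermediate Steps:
n = -17 (n = -6 - 11 = -17)
L = 5 (L = (⅓)*15 = 5)
y = 17 (y = -1*(-17) = 17)
(L*(-14))*y = (5*(-14))*17 = -70*17 = -1190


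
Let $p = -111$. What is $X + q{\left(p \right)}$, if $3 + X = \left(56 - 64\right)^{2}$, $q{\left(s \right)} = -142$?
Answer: $-81$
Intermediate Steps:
$X = 61$ ($X = -3 + \left(56 - 64\right)^{2} = -3 + \left(-8\right)^{2} = -3 + 64 = 61$)
$X + q{\left(p \right)} = 61 - 142 = -81$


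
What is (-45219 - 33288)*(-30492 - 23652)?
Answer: 4250683008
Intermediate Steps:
(-45219 - 33288)*(-30492 - 23652) = -78507*(-54144) = 4250683008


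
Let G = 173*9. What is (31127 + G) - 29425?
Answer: 3259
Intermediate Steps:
G = 1557
(31127 + G) - 29425 = (31127 + 1557) - 29425 = 32684 - 29425 = 3259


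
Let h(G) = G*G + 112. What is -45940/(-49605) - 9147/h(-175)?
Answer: 191664169/304941777 ≈ 0.62853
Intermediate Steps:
h(G) = 112 + G² (h(G) = G² + 112 = 112 + G²)
-45940/(-49605) - 9147/h(-175) = -45940/(-49605) - 9147/(112 + (-175)²) = -45940*(-1/49605) - 9147/(112 + 30625) = 9188/9921 - 9147/30737 = 191664169/304941777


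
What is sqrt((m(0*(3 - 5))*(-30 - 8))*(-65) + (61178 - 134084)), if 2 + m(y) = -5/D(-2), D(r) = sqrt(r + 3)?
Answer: 2*I*sqrt(22549) ≈ 300.33*I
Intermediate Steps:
D(r) = sqrt(3 + r)
m(y) = -7 (m(y) = -2 - 5/sqrt(3 - 2) = -2 - 5/(sqrt(1)) = -2 - 5/1 = -2 - 5*1 = -2 - 5 = -7)
sqrt((m(0*(3 - 5))*(-30 - 8))*(-65) + (61178 - 134084)) = sqrt(-7*(-30 - 8)*(-65) + (61178 - 134084)) = sqrt(-7*(-38)*(-65) - 72906) = sqrt(266*(-65) - 72906) = sqrt(-17290 - 72906) = sqrt(-90196) = 2*I*sqrt(22549)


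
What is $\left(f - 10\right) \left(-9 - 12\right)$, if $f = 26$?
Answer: $-336$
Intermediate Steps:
$\left(f - 10\right) \left(-9 - 12\right) = \left(26 - 10\right) \left(-9 - 12\right) = 16 \left(-9 - 12\right) = 16 \left(-21\right) = -336$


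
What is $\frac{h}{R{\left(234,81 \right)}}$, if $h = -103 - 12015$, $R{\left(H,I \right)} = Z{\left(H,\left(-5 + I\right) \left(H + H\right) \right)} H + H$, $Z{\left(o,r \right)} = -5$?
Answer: $\frac{6059}{468} \approx 12.947$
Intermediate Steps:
$R{\left(H,I \right)} = - 4 H$ ($R{\left(H,I \right)} = - 5 H + H = - 4 H$)
$h = -12118$ ($h = -103 - 12015 = -12118$)
$\frac{h}{R{\left(234,81 \right)}} = - \frac{12118}{\left(-4\right) 234} = - \frac{12118}{-936} = \left(-12118\right) \left(- \frac{1}{936}\right) = \frac{6059}{468}$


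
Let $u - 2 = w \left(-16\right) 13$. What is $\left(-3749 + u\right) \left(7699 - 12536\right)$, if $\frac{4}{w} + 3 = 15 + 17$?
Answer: $\frac{529627315}{29} \approx 1.8263 \cdot 10^{7}$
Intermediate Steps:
$w = \frac{4}{29}$ ($w = \frac{4}{-3 + \left(15 + 17\right)} = \frac{4}{-3 + 32} = \frac{4}{29} \approx 0.13793$)
$u = - \frac{774}{29}$ ($u = 2 + \frac{4}{29} \left(-16\right) 13 = 2 - \frac{832}{29} = - \frac{774}{29} \approx -26.69$)
$\left(-3749 + u\right) \left(7699 - 12536\right) = \left(-3749 - \frac{774}{29}\right) \left(7699 - 12536\right) = \left(- \frac{109495}{29}\right) \left(-4837\right) = \frac{529627315}{29}$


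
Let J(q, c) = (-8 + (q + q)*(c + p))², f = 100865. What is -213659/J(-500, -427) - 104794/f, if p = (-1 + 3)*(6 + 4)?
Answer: -17358360444893851/16707529558575360 ≈ -1.0390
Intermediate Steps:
p = 20 (p = 2*10 = 20)
J(q, c) = (-8 + 2*q*(20 + c))² (J(q, c) = (-8 + (q + q)*(c + 20))² = (-8 + (2*q)*(20 + c))² = (-8 + 2*q*(20 + c))²)
-213659/J(-500, -427) - 104794/f = -213659*1/(4*(-4 + 20*(-500) - 427*(-500))²) - 104794/100865 = -213659*1/(4*(-4 - 10000 + 213500)²) - 104794*1/100865 = -213659/(4*203496²) - 104794/100865 = -213659/(4*41410622016) - 104794/100865 = -213659/165642488064 - 104794/100865 = -17358360444893851/16707529558575360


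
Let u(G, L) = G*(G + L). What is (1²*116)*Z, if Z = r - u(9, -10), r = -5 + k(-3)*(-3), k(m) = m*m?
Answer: -2668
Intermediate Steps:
k(m) = m²
r = -32 (r = -5 + (-3)²*(-3) = -5 + 9*(-3) = -5 - 27 = -32)
Z = -23 (Z = -32 - 9*(9 - 10) = -32 - 9*(-1) = -32 - 1*(-9) = -32 + 9 = -23)
(1²*116)*Z = (1²*116)*(-23) = (1*116)*(-23) = 116*(-23) = -2668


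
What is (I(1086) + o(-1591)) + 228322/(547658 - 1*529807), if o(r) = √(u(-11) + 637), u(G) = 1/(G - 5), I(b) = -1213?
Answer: -21424941/17851 + √10191/4 ≈ -1175.0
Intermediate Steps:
u(G) = 1/(-5 + G)
o(r) = √10191/4 (o(r) = √(1/(-5 - 11) + 637) = √(1/(-16) + 637) = √(-1/16 + 637) = √(10191/16) = √10191/4)
(I(1086) + o(-1591)) + 228322/(547658 - 1*529807) = (-1213 + √10191/4) + 228322/(547658 - 1*529807) = (-1213 + √10191/4) + 228322/(547658 - 529807) = (-1213 + √10191/4) + 228322/17851 = -21424941/17851 + √10191/4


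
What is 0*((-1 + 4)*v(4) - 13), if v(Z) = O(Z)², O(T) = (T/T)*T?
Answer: 0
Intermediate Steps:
O(T) = T (O(T) = 1*T = T)
v(Z) = Z²
0*((-1 + 4)*v(4) - 13) = 0*((-1 + 4)*4² - 13) = 0*(3*16 - 13) = 0*(48 - 13) = 0*35 = 0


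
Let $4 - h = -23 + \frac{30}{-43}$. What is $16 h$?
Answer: $\frac{19056}{43} \approx 443.16$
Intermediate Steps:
$h = \frac{1191}{43}$ ($h = 4 - \left(-23 + \frac{30}{-43}\right) = 4 - \left(-23 + 30 \left(- \frac{1}{43}\right)\right) = 4 - \left(-23 - \frac{30}{43}\right) = 4 - - \frac{1019}{43} = 4 + \frac{1019}{43} = \frac{1191}{43} \approx 27.698$)
$16 h = 16 \cdot \frac{1191}{43} = \frac{19056}{43}$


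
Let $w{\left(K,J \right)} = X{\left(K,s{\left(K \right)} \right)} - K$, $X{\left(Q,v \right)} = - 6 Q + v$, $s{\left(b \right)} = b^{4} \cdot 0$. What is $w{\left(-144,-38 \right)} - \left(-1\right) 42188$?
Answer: $43196$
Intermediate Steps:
$s{\left(b \right)} = 0$
$X{\left(Q,v \right)} = v - 6 Q$
$w{\left(K,J \right)} = - 7 K$ ($w{\left(K,J \right)} = \left(0 - 6 K\right) - K = - 6 K - K = - 7 K$)
$w{\left(-144,-38 \right)} - \left(-1\right) 42188 = \left(-7\right) \left(-144\right) - \left(-1\right) 42188 = 1008 - -42188 = 1008 + 42188 = 43196$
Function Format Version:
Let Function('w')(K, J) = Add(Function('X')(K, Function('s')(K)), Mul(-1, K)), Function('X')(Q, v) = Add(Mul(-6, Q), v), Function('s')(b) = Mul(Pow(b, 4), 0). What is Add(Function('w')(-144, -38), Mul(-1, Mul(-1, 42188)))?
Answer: 43196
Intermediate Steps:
Function('s')(b) = 0
Function('X')(Q, v) = Add(v, Mul(-6, Q))
Function('w')(K, J) = Mul(-7, K) (Function('w')(K, J) = Add(Add(0, Mul(-6, K)), Mul(-1, K)) = Add(Mul(-6, K), Mul(-1, K)) = Mul(-7, K))
Add(Function('w')(-144, -38), Mul(-1, Mul(-1, 42188))) = Add(Mul(-7, -144), Mul(-1, Mul(-1, 42188))) = Add(1008, Mul(-1, -42188)) = Add(1008, 42188) = 43196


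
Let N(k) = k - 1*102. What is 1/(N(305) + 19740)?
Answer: 1/19943 ≈ 5.0143e-5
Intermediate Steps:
N(k) = -102 + k (N(k) = k - 102 = -102 + k)
1/(N(305) + 19740) = 1/((-102 + 305) + 19740) = 1/(203 + 19740) = 1/19943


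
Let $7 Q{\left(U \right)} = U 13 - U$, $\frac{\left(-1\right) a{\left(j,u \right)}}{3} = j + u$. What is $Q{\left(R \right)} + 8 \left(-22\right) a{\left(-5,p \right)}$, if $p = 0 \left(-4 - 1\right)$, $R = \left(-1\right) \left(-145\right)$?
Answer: $- \frac{16740}{7} \approx -2391.4$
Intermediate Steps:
$R = 145$
$p = 0$ ($p = 0 \left(-5\right) = 0$)
$a{\left(j,u \right)} = - 3 j - 3 u$ ($a{\left(j,u \right)} = - 3 \left(j + u\right) = - 3 j - 3 u$)
$Q{\left(U \right)} = \frac{12 U}{7}$ ($Q{\left(U \right)} = \frac{U 13 - U}{7} = \frac{13 U - U}{7} = \frac{12 U}{7}$)
$Q{\left(R \right)} + 8 \left(-22\right) a{\left(-5,p \right)} = \frac{12}{7} \cdot 145 + 8 \left(-22\right) \left(\left(-3\right) \left(-5\right) - 0\right) = \frac{1740}{7} - 176 \left(15 + 0\right) = \frac{1740}{7} - 2640 = - \frac{16740}{7}$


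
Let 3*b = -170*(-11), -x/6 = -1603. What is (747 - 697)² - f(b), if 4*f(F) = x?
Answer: 191/2 ≈ 95.500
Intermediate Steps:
x = 9618 (x = -6*(-1603) = 9618)
b = 1870/3 (b = (-170*(-11))/3 = (⅓)*1870 = 1870/3 ≈ 623.33)
f(F) = 4809/2 (f(F) = (¼)*9618 = 4809/2)
(747 - 697)² - f(b) = (747 - 697)² - 1*4809/2 = 50² - 4809/2 = 2500 - 4809/2 = 191/2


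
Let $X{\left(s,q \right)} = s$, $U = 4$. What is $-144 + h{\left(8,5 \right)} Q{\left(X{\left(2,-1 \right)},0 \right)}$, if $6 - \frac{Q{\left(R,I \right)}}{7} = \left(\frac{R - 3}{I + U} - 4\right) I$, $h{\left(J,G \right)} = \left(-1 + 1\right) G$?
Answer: $-144$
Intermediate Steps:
$h{\left(J,G \right)} = 0$ ($h{\left(J,G \right)} = 0 G = 0$)
$Q{\left(R,I \right)} = 42 - 7 I \left(-4 + \frac{-3 + R}{4 + I}\right)$ ($Q{\left(R,I \right)} = 42 - 7 \left(\frac{R - 3}{I + 4} - 4\right) I = 42 - 7 \left(\frac{-3 + R}{4 + I} - 4\right) I = 42 - 7 \left(-4 + \frac{-3 + R}{4 + I}\right) I = 42 - 7 I \left(-4 + \frac{-3 + R}{4 + I}\right)$)
$-144 + h{\left(8,5 \right)} Q{\left(X{\left(2,-1 \right)},0 \right)} = -144 + 0 \frac{7 \left(24 + 4 \cdot 0^{2} + 25 \cdot 0 - 0 \cdot 2\right)}{4 + 0} = -144 + 0 \frac{7 \left(24 + 4 \cdot 0 + 0 + 0\right)}{4} = -144 + 0 \cdot 7 \cdot \frac{1}{4} \left(24 + 0 + 0 + 0\right) = -144 + 0 \cdot 7 \cdot \frac{1}{4} \cdot 24 = -144 + 0 \cdot 42 = -144 + 0 = -144$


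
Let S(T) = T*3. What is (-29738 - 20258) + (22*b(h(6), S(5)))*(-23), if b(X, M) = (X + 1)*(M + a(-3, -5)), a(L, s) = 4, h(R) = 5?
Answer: -107680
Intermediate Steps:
S(T) = 3*T
b(X, M) = (1 + X)*(4 + M) (b(X, M) = (X + 1)*(M + 4) = (1 + X)*(4 + M))
(-29738 - 20258) + (22*b(h(6), S(5)))*(-23) = (-29738 - 20258) + (22*(4 + 3*5 + 4*5 + (3*5)*5))*(-23) = -49996 + (22*(4 + 15 + 20 + 15*5))*(-23) = -49996 + (22*(4 + 15 + 20 + 75))*(-23) = -49996 + (22*114)*(-23) = -49996 + 2508*(-23) = -49996 - 57684 = -107680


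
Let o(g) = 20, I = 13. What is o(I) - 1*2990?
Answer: -2970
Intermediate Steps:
o(I) - 1*2990 = 20 - 1*2990 = 20 - 2990 = -2970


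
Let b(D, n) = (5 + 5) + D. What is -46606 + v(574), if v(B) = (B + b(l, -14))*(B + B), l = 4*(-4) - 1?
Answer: 604310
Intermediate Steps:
l = -17 (l = -16 - 1 = -17)
b(D, n) = 10 + D
v(B) = 2*B*(-7 + B) (v(B) = (B + (10 - 17))*(B + B) = (B - 7)*(2*B) = (-7 + B)*(2*B) = 2*B*(-7 + B))
-46606 + v(574) = -46606 + 2*574*(-7 + 574) = -46606 + 2*574*567 = -46606 + 650916 = 604310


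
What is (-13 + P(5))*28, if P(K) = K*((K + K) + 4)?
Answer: 1596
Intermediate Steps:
P(K) = K*(4 + 2*K) (P(K) = K*(2*K + 4) = K*(4 + 2*K))
(-13 + P(5))*28 = (-13 + 2*5*(2 + 5))*28 = (-13 + 2*5*7)*28 = (-13 + 70)*28 = 57*28 = 1596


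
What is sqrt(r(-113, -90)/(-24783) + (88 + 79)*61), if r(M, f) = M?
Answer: sqrt(6256828546122)/24783 ≈ 100.93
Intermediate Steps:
sqrt(r(-113, -90)/(-24783) + (88 + 79)*61) = sqrt(-113/(-24783) + (88 + 79)*61) = sqrt(-113*(-1/24783) + 167*61) = sqrt(113/24783 + 10187) = sqrt(252464534/24783) = sqrt(6256828546122)/24783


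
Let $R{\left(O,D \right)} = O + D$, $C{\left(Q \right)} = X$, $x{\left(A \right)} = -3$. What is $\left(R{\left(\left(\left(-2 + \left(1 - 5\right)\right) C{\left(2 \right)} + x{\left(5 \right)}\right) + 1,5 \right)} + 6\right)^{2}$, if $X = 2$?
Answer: $9$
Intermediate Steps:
$C{\left(Q \right)} = 2$
$R{\left(O,D \right)} = D + O$
$\left(R{\left(\left(\left(-2 + \left(1 - 5\right)\right) C{\left(2 \right)} + x{\left(5 \right)}\right) + 1,5 \right)} + 6\right)^{2} = \left(\left(5 + \left(\left(\left(-2 + \left(1 - 5\right)\right) 2 - 3\right) + 1\right)\right) + 6\right)^{2} = \left(\left(5 + \left(\left(\left(-2 - 4\right) 2 - 3\right) + 1\right)\right) + 6\right)^{2} = \left(\left(5 + \left(\left(\left(-6\right) 2 - 3\right) + 1\right)\right) + 6\right)^{2} = \left(\left(5 + \left(\left(-12 - 3\right) + 1\right)\right) + 6\right)^{2} = \left(\left(5 + \left(-15 + 1\right)\right) + 6\right)^{2} = \left(\left(5 - 14\right) + 6\right)^{2} = \left(-9 + 6\right)^{2} = \left(-3\right)^{2} = 9$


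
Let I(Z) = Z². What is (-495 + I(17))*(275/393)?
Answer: -56650/393 ≈ -144.15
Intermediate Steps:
(-495 + I(17))*(275/393) = (-495 + 17²)*(275/393) = (-495 + 289)*(275*(1/393)) = -206*275/393 = -56650/393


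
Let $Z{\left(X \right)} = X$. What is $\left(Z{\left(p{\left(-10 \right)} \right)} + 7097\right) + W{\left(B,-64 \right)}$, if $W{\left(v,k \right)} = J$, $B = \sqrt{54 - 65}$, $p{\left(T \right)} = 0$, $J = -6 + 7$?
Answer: $7098$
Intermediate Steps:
$J = 1$
$B = i \sqrt{11}$ ($B = \sqrt{-11} = i \sqrt{11} \approx 3.3166 i$)
$W{\left(v,k \right)} = 1$
$\left(Z{\left(p{\left(-10 \right)} \right)} + 7097\right) + W{\left(B,-64 \right)} = \left(0 + 7097\right) + 1 = 7097 + 1 = 7098$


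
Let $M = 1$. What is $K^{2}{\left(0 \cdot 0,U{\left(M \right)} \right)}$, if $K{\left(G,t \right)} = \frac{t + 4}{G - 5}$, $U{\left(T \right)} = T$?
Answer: $1$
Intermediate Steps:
$K{\left(G,t \right)} = \frac{4 + t}{-5 + G}$
$K^{2}{\left(0 \cdot 0,U{\left(M \right)} \right)} = \left(\frac{4 + 1}{-5 + 0 \cdot 0}\right)^{2} = \left(\frac{1}{-5 + 0} \cdot 5\right)^{2} = \left(\frac{1}{-5} \cdot 5\right)^{2} = \left(\left(- \frac{1}{5}\right) 5\right)^{2} = \left(-1\right)^{2} = 1$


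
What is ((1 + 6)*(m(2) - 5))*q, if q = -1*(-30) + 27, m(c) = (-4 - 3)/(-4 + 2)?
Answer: -1197/2 ≈ -598.50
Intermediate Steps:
m(c) = 7/2 (m(c) = -7/(-2) = -7*(-½) = 7/2)
q = 57 (q = 30 + 27 = 57)
((1 + 6)*(m(2) - 5))*q = ((1 + 6)*(7/2 - 5))*57 = (7*(-3/2))*57 = -21/2*57 = -1197/2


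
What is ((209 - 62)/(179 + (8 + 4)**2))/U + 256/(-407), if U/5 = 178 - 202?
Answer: -3327463/5258440 ≈ -0.63278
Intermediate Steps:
U = -120 (U = 5*(178 - 202) = 5*(-24) = -120)
((209 - 62)/(179 + (8 + 4)**2))/U + 256/(-407) = ((209 - 62)/(179 + (8 + 4)**2))/(-120) + 256/(-407) = (147/(179 + 12**2))*(-1/120) + 256*(-1/407) = (147/(179 + 144))*(-1/120) - 256/407 = (147/323)*(-1/120) - 256/407 = -49/12920 - 256/407 = -3327463/5258440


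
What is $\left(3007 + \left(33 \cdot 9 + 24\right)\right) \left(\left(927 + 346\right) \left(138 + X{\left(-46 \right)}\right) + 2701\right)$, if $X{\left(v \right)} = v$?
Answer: $398750976$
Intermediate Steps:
$\left(3007 + \left(33 \cdot 9 + 24\right)\right) \left(\left(927 + 346\right) \left(138 + X{\left(-46 \right)}\right) + 2701\right) = \left(3007 + \left(33 \cdot 9 + 24\right)\right) \left(\left(927 + 346\right) \left(138 - 46\right) + 2701\right) = \left(3007 + \left(297 + 24\right)\right) \left(1273 \cdot 92 + 2701\right) = \left(3007 + 321\right) \left(117116 + 2701\right) = 3328 \cdot 119817 = 398750976$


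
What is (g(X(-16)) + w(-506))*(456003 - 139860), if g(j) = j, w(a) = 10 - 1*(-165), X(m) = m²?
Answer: 136257633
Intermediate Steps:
w(a) = 175 (w(a) = 10 + 165 = 175)
(g(X(-16)) + w(-506))*(456003 - 139860) = ((-16)² + 175)*(456003 - 139860) = (256 + 175)*316143 = 431*316143 = 136257633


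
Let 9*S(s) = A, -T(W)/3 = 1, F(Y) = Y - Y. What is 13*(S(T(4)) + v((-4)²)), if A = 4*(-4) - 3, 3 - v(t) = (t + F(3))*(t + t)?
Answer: -59800/9 ≈ -6644.4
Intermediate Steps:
F(Y) = 0
T(W) = -3 (T(W) = -3*1 = -3)
v(t) = 3 - 2*t² (v(t) = 3 - (t + 0)*(t + t) = 3 - t*2*t = 3 - 2*t²)
A = -19 (A = -16 - 3 = -19)
S(s) = -19/9 (S(s) = (⅑)*(-19) = -19/9)
13*(S(T(4)) + v((-4)²)) = 13*(-19/9 + (3 - 2*((-4)²)²)) = 13*(-19/9 + (3 - 2*16²)) = 13*(-19/9 + (3 - 2*256)) = 13*(-19/9 + (3 - 512)) = 13*(-19/9 - 509) = 13*(-4600/9) = -59800/9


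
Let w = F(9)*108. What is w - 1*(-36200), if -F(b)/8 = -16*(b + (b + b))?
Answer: 409448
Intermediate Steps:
F(b) = 384*b (F(b) = -(-128)*(b + (b + b)) = -(-128)*(b + 2*b) = -(-128)*3*b = -(-384)*b = 384*b)
w = 373248 (w = (384*9)*108 = 3456*108 = 373248)
w - 1*(-36200) = 373248 - 1*(-36200) = 373248 + 36200 = 409448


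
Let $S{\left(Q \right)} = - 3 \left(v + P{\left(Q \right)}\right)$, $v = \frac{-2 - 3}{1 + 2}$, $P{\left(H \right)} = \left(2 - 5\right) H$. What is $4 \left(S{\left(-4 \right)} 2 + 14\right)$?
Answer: $-192$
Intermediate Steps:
$P{\left(H \right)} = - 3 H$
$v = - \frac{5}{3} \approx -1.6667$
$S{\left(Q \right)} = 5 + 9 Q$ ($S{\left(Q \right)} = - 3 \left(- \frac{5}{3} - 3 Q\right) = 5 + 9 Q$)
$4 \left(S{\left(-4 \right)} 2 + 14\right) = 4 \left(\left(5 + 9 \left(-4\right)\right) 2 + 14\right) = 4 \left(\left(5 - 36\right) 2 + 14\right) = 4 \left(\left(-31\right) 2 + 14\right) = 4 \left(-62 + 14\right) = 4 \left(-48\right) = -192$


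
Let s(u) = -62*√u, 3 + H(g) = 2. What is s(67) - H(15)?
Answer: 1 - 62*√67 ≈ -506.49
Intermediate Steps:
H(g) = -1 (H(g) = -3 + 2 = -1)
s(67) - H(15) = -62*√67 - 1*(-1) = -62*√67 + 1 = 1 - 62*√67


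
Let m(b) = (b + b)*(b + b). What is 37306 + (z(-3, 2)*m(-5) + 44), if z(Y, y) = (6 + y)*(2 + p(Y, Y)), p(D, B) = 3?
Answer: 41350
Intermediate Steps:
m(b) = 4*b² (m(b) = (2*b)*(2*b) = 4*b²)
z(Y, y) = 30 + 5*y (z(Y, y) = (6 + y)*(2 + 3) = (6 + y)*5 = 30 + 5*y)
37306 + (z(-3, 2)*m(-5) + 44) = 37306 + ((30 + 5*2)*(4*(-5)²) + 44) = 37306 + ((30 + 10)*(4*25) + 44) = 37306 + (40*100 + 44) = 37306 + (4000 + 44) = 37306 + 4044 = 41350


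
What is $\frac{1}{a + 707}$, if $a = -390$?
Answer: $\frac{1}{317} \approx 0.0031546$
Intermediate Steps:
$\frac{1}{a + 707} = \frac{1}{-390 + 707} = \frac{1}{317}$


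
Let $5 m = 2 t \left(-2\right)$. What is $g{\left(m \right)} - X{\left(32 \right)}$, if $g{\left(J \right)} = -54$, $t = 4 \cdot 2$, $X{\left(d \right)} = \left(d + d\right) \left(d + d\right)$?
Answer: $-4150$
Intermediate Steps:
$X{\left(d \right)} = 4 d^{2}$ ($X{\left(d \right)} = 2 d 2 d = 4 d^{2}$)
$t = 8$
$m = - \frac{32}{5}$ ($m = \frac{2 \cdot 8 \left(-2\right)}{5} = \frac{16 \left(-2\right)}{5} = \frac{1}{5} \left(-32\right) = - \frac{32}{5} \approx -6.4$)
$g{\left(m \right)} - X{\left(32 \right)} = -54 - 4 \cdot 32^{2} = -54 - 4 \cdot 1024 = -54 - 4096 = -4150$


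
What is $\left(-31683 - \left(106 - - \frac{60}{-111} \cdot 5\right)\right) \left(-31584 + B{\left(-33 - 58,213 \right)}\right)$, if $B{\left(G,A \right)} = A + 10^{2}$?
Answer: $\frac{36777604203}{37} \approx 9.9399 \cdot 10^{8}$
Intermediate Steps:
$B{\left(G,A \right)} = 100 + A$ ($B{\left(G,A \right)} = A + 100 = 100 + A$)
$\left(-31683 - \left(106 - - \frac{60}{-111} \cdot 5\right)\right) \left(-31584 + B{\left(-33 - 58,213 \right)}\right) = \left(-31683 - \left(106 - - \frac{60}{-111} \cdot 5\right)\right) \left(-31584 + \left(100 + 213\right)\right) = \left(-31683 - \left(106 - \left(-60\right) \left(- \frac{1}{111}\right) 5\right)\right) \left(-31584 + 313\right) = \left(-31683 + \left(\frac{20}{37} \cdot 5 - 106\right)\right) \left(-31271\right) = \left(-31683 + \left(\frac{100}{37} - 106\right)\right) \left(-31271\right) = \left(-31683 - \frac{3822}{37}\right) \left(-31271\right) = \left(- \frac{1176093}{37}\right) \left(-31271\right) = \frac{36777604203}{37}$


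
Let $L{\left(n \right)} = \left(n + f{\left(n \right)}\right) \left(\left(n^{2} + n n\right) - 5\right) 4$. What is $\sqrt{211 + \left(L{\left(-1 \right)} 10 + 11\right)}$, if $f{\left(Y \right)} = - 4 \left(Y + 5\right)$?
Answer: $\sqrt{2262} \approx 47.56$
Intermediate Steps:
$f{\left(Y \right)} = -20 - 4 Y$ ($f{\left(Y \right)} = - 4 \left(5 + Y\right) = -20 - 4 Y$)
$L{\left(n \right)} = 4 \left(-20 - 3 n\right) \left(-5 + 2 n^{2}\right)$ ($L{\left(n \right)} = \left(n - \left(20 + 4 n\right)\right) \left(\left(n^{2} + n n\right) - 5\right) 4 = \left(-20 - 3 n\right) \left(\left(n^{2} + n^{2}\right) - 5\right) 4 = \left(-20 - 3 n\right) \left(2 n^{2} - 5\right) 4 = \left(-20 - 3 n\right) \left(-5 + 2 n^{2}\right) 4 = 4 \left(-20 - 3 n\right) \left(-5 + 2 n^{2}\right)$)
$\sqrt{211 + \left(L{\left(-1 \right)} 10 + 11\right)} = \sqrt{211 + \left(\left(400 - 160 \left(-1\right)^{2} - 24 \left(-1\right)^{3} + 60 \left(-1\right)\right) 10 + 11\right)} = \sqrt{211 + \left(\left(400 - 160 - -24 - 60\right) 10 + 11\right)} = \sqrt{211 + \left(\left(400 - 160 + 24 - 60\right) 10 + 11\right)} = \sqrt{211 + \left(204 \cdot 10 + 11\right)} = \sqrt{211 + \left(2040 + 11\right)} = \sqrt{211 + 2051} = \sqrt{2262}$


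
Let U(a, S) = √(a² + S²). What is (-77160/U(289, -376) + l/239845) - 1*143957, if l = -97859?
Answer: -34527464524/239845 - 77160*√224897/224897 ≈ -1.4412e+5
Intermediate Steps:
U(a, S) = √(S² + a²)
(-77160/U(289, -376) + l/239845) - 1*143957 = (-77160/√((-376)² + 289²) - 97859/239845) - 1*143957 = (-77160/√(141376 + 83521) - 97859*1/239845) - 143957 = (-77160*√224897/224897 - 97859/239845) - 143957 = (-97859/239845 - 77160*√224897/224897) - 143957 = -34527464524/239845 - 77160*√224897/224897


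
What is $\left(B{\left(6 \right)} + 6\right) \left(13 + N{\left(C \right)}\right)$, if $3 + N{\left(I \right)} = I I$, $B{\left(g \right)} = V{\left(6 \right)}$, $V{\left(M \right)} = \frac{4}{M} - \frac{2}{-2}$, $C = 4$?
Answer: $\frac{598}{3} \approx 199.33$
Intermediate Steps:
$V{\left(M \right)} = 1 + \frac{4}{M}$ ($V{\left(M \right)} = \frac{4}{M} - -1 = \frac{4}{M} + 1 = 1 + \frac{4}{M}$)
$B{\left(g \right)} = \frac{5}{3}$ ($B{\left(g \right)} = \frac{4 + 6}{6} = \frac{1}{6} \cdot 10 = \frac{5}{3}$)
$N{\left(I \right)} = -3 + I^{2}$ ($N{\left(I \right)} = -3 + I I = -3 + I^{2}$)
$\left(B{\left(6 \right)} + 6\right) \left(13 + N{\left(C \right)}\right) = \left(\frac{5}{3} + 6\right) \left(13 - \left(3 - 4^{2}\right)\right) = \frac{23 \left(13 + \left(-3 + 16\right)\right)}{3} = \frac{23 \left(13 + 13\right)}{3} = \frac{23}{3} \cdot 26 = \frac{598}{3}$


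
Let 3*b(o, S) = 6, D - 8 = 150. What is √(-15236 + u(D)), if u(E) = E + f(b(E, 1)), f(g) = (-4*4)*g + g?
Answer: 2*I*√3777 ≈ 122.91*I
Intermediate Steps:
D = 158 (D = 8 + 150 = 158)
b(o, S) = 2 (b(o, S) = (⅓)*6 = 2)
f(g) = -15*g (f(g) = -16*g + g = -15*g)
u(E) = -30 + E (u(E) = E - 15*2 = E - 30 = -30 + E)
√(-15236 + u(D)) = √(-15236 + (-30 + 158)) = √(-15236 + 128) = √(-15108) = 2*I*√3777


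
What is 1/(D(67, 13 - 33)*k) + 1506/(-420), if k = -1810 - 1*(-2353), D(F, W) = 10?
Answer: -68143/19005 ≈ -3.5855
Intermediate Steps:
k = 543 (k = -1810 + 2353 = 543)
1/(D(67, 13 - 33)*k) + 1506/(-420) = 1/(10*543) + 1506/(-420) = (⅒)*(1/543) + 1506*(-1/420) = 1/5430 - 251/70 = -68143/19005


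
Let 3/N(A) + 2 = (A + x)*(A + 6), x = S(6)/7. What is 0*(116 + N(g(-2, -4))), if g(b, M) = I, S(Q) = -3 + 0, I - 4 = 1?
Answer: 0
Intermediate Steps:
I = 5 (I = 4 + 1 = 5)
S(Q) = -3
x = -3/7 ≈ -0.42857
g(b, M) = 5
N(A) = 3/(-2 + (6 + A)*(-3/7 + A)) (N(A) = 3/(-2 + (A - 3/7)*(A + 6)) = 3/(-2 + (-3/7 + A)*(6 + A)) = 3/(-2 + (6 + A)*(-3/7 + A)))
0*(116 + N(g(-2, -4))) = 0*(116 + 21/(-32 + 7*5**2 + 39*5)) = 0*(116 + 21/(-32 + 7*25 + 195)) = 0*(116 + 21/(-32 + 175 + 195)) = 0*(116 + 21/338) = 0*(39229/338) = 0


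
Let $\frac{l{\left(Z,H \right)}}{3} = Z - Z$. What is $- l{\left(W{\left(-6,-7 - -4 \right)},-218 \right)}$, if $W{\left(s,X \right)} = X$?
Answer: $0$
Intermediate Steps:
$l{\left(Z,H \right)} = 0$ ($l{\left(Z,H \right)} = 3 \left(Z - Z\right) = 3 \cdot 0 = 0$)
$- l{\left(W{\left(-6,-7 - -4 \right)},-218 \right)} = \left(-1\right) 0 = 0$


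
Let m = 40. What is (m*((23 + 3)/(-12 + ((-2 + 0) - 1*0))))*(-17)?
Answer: 8840/7 ≈ 1262.9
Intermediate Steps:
(m*((23 + 3)/(-12 + ((-2 + 0) - 1*0))))*(-17) = (40*((23 + 3)/(-12 + ((-2 + 0) - 1*0))))*(-17) = (40*(26/(-12 + (-2 + 0))))*(-17) = (40*(26/(-12 - 2)))*(-17) = (40*(26/(-14)))*(-17) = (40*(26*(-1/14)))*(-17) = (40*(-13/7))*(-17) = -520/7*(-17) = 8840/7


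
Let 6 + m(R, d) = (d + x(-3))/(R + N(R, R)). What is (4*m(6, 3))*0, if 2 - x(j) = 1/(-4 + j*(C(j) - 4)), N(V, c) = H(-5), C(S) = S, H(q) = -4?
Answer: 0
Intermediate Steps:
N(V, c) = -4
x(j) = 2 - 1/(-4 + j*(-4 + j)) (x(j) = 2 - 1/(-4 + j*(j - 4)) = 2 - 1/(-4 + j*(-4 + j)))
m(R, d) = -6 + (33/17 + d)/(-4 + R) (m(R, d) = -6 + (d + (9 - 2*(-3)² + 8*(-3))/(4 - 1*(-3)² + 4*(-3)))/(R - 4) = -6 + (d + (9 - 2*9 - 24)/(4 - 1*9 - 12))/(-4 + R) = -6 + (d + (9 - 18 - 24)/(4 - 9 - 12))/(-4 + R) = -6 + (d - 33/(-17))/(-4 + R) = -6 + (d - 1/17*(-33))/(-4 + R) = -6 + (d + 33/17)/(-4 + R) = -6 + (33/17 + d)/(-4 + R))
(4*m(6, 3))*0 = (4*((441/17 + 3 - 6*6)/(-4 + 6)))*0 = (4*((441/17 + 3 - 36)/2))*0 = (4*((½)*(-120/17)))*0 = (4*(-60/17))*0 = -240/17*0 = 0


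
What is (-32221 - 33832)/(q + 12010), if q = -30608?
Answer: 66053/18598 ≈ 3.5516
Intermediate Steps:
(-32221 - 33832)/(q + 12010) = (-32221 - 33832)/(-30608 + 12010) = -66053/(-18598) = -66053*(-1/18598) = 66053/18598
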